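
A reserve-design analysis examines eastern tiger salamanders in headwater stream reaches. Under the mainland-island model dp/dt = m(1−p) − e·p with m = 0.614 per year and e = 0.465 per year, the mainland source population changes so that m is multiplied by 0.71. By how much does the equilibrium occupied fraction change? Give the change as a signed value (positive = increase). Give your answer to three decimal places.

Before: p* = 0.614/(0.614+0.465) = 0.5690.
After: m = 0.43594, e = 0.465; p* = 0.43594/0.9009 = 0.4839.
Δp* = 0.4839 − 0.5690 = -0.0852.

-0.085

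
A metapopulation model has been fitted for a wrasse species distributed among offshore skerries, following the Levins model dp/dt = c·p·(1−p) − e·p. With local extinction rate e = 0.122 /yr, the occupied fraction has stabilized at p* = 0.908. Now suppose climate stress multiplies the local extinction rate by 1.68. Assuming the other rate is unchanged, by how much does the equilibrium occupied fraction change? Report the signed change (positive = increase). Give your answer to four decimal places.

-0.0626

Balance c(1−p*) = e gives c = e/(1 − 0.90800) = 0.122/0.09200 = 1.32609.
New p* = 1 − e/c = 1 − 0.20496/1.32609 = 0.84544.
Δp* = 0.84544 − 0.90800 = -0.06256.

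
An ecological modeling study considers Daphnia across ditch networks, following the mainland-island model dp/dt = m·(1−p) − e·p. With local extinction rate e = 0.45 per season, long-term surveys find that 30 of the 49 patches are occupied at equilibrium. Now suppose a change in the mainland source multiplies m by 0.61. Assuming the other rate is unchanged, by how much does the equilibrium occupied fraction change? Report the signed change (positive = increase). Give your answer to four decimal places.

Observed p* = 30/49 = 0.61224.
Balance m(1−p*) = e·p* gives m = e·p*/(1−p*) = 0.45×0.61224/0.38776 = 0.71051.
New p* = m/(m+e) = 0.43341/(0.43341+0.45000) = 0.49061.
Δp* = 0.49061 − 0.61224 = -0.12163.

-0.1216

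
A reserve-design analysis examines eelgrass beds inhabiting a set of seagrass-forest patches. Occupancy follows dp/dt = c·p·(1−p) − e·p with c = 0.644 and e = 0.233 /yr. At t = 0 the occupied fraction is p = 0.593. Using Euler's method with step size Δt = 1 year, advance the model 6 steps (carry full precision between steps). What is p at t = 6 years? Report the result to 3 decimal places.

Update rule: p ← p + [c·p·(1−p) − e·p]·Δt with Δt = 1.
step 1: Δp = +0.01726, p = 0.61026
step 2: Δp = +0.01098, p = 0.62124
step 3: Δp = +0.00678, p = 0.62803
step 4: Δp = +0.00411, p = 0.63214
step 5: Δp = +0.00247, p = 0.63461
step 6: Δp = +0.00147, p = 0.63607

0.636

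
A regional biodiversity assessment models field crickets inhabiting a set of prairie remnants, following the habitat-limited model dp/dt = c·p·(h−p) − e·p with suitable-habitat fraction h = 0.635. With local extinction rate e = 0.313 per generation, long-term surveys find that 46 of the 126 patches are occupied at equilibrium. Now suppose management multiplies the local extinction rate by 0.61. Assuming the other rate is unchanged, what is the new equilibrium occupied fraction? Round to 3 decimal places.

0.470

Observed p* = 46/126 = 0.36508.
Balance c(h−p*) = e gives c = e/(0.635 − 0.36508) = 0.313/0.26992 = 1.15960.
New p* = 0.635 − e/c = 0.635 − 0.19093/1.15960 = 0.47035.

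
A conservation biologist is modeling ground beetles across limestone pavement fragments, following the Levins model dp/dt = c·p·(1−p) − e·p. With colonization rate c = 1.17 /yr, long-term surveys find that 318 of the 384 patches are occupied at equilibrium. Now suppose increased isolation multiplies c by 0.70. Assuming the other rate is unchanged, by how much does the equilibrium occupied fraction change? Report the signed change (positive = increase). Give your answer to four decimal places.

-0.0737

Observed p* = 318/384 = 0.82812.
Balance c(1−p*) = e gives e = 1.17×(1 − 0.82812) = 0.20110.
New p* = 1 − e/c = 1 − 0.20110/0.81900 = 0.75446.
Δp* = 0.75446 − 0.82812 = -0.07366.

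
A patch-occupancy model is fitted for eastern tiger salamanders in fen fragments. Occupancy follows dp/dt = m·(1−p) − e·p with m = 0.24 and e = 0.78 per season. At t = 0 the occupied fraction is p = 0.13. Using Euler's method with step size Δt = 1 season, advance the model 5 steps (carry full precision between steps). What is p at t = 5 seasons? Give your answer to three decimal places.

0.235

Update rule: p ← p + [m·(1−p) − e·p]·Δt with Δt = 1.
  1  |  dp/dt·Δt = +0.107400  |  p_1 = 0.237400
  2  |  dp/dt·Δt = -0.002148  |  p_2 = 0.235252
  3  |  dp/dt·Δt = +0.000043  |  p_3 = 0.235295
  4  |  dp/dt·Δt = -0.000001  |  p_4 = 0.235294
  5  |  dp/dt·Δt = +0.000000  |  p_5 = 0.235294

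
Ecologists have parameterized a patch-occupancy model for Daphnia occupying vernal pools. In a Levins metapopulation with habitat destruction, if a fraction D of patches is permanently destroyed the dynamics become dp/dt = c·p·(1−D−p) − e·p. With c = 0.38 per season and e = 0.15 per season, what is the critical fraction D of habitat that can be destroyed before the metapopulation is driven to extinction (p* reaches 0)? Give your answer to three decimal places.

0.605

The nontrivial equilibrium is p* = (1−D) − e/c; extinction occurs when this hits zero.
So D_crit = 1 − e/c = 1 − 0.15/0.38 = 1 − 0.3947 = 0.6053.
This equals the undisturbed p*, a classic result of Lande's extension.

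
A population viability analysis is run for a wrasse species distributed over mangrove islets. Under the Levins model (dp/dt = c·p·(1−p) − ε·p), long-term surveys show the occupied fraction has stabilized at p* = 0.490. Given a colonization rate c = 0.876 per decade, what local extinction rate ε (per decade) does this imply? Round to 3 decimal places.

At equilibrium c(1−p*) = ε.
ε = 0.876 × (1 − 0.490) = 0.876 × 0.5100 = 0.4468.

0.447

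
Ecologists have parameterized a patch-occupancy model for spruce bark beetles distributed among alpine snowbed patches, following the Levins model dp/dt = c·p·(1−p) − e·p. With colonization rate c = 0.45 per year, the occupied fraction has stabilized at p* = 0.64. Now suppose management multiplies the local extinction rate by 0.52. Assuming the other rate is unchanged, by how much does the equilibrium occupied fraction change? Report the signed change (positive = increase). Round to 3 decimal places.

Balance c(1−p*) = e gives e = 0.45×(1 − 0.64000) = 0.16200.
New p* = 1 − e/c = 1 − 0.08424/0.45000 = 0.81280.
Δp* = 0.81280 − 0.64000 = +0.17280.

0.173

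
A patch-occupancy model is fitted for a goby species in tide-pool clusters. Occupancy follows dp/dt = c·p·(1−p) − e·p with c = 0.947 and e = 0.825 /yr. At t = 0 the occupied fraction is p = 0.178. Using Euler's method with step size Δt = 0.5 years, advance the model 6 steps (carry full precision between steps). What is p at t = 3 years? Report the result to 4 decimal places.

0.1586

Update rule: p ← p + [c·p·(1−p) − e·p]·Δt with Δt = 0.5.
  1  |  dp/dt·Δt = -0.004144  |  p_1 = 0.173856
  2  |  dp/dt·Δt = -0.003707  |  p_2 = 0.170149
  3  |  dp/dt·Δt = -0.003329  |  p_3 = 0.166820
  4  |  dp/dt·Δt = -0.003001  |  p_4 = 0.163819
  5  |  dp/dt·Δt = -0.002714  |  p_5 = 0.161105
  6  |  dp/dt·Δt = -0.002462  |  p_6 = 0.158643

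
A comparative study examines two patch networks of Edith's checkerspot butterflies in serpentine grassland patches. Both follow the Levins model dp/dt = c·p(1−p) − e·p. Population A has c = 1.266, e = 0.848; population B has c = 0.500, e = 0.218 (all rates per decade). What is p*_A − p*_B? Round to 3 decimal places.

-0.234

A: p*_A = 1 − 0.848/1.266 = 0.3302.
B: p*_B = 1 − 0.218/0.500 = 0.5640.
p*_A − p*_B = 0.3302 − 0.5640 = -0.2338.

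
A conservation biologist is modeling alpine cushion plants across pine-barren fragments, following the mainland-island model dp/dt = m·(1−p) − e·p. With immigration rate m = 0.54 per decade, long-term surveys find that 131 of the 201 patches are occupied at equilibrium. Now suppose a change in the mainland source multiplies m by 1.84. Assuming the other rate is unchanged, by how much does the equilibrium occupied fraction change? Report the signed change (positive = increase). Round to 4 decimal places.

0.1232

Observed p* = 131/201 = 0.65174.
Balance m(1−p*) = e·p* gives e = m(1−p*)/p* = 0.54×0.34826/0.65174 = 0.28855.
New p* = m/(m+e) = 0.99360/(0.99360+0.28855) = 0.77495.
Δp* = 0.77495 − 0.65174 = +0.12321.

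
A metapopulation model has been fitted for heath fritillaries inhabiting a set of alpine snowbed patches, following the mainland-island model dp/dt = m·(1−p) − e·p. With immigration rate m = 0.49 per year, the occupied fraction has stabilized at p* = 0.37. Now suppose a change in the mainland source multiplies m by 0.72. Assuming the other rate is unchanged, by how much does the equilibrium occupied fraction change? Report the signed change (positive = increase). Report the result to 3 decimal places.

Balance m(1−p*) = e·p* gives e = m(1−p*)/p* = 0.49×0.63000/0.37000 = 0.83432.
New p* = m/(m+e) = 0.35280/(0.35280+0.83432) = 0.29719.
Δp* = 0.29719 − 0.37000 = -0.07281.

-0.073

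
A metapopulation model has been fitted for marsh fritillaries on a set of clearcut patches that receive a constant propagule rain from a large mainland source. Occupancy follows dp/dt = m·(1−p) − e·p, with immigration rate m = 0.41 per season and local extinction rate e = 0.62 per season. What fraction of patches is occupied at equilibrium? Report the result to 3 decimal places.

Setting dp/dt = 0: m − m·p* = e·p*, so m = (m+e)·p*.
p* = m/(m+e) = 0.41/(0.41+0.62) = 0.41/1.0300 = 0.3981.

0.398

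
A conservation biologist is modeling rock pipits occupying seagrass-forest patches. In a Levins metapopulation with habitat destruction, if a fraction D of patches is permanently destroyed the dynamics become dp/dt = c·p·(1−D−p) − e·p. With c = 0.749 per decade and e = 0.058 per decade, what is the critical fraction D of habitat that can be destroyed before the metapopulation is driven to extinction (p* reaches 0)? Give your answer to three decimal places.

The nontrivial equilibrium is p* = (1−D) − e/c; extinction occurs when this hits zero.
So D_crit = 1 − e/c = 1 − 0.058/0.749 = 1 − 0.0774 = 0.9226.
This equals the undisturbed p*, a classic result of Lande's extension.

0.923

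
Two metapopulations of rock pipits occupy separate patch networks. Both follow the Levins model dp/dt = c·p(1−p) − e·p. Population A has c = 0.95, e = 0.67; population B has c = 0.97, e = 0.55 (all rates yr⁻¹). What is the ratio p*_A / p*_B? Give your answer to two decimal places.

A: p*_A = 1 − 0.67/0.95 = 0.2947.
B: p*_B = 1 − 0.55/0.97 = 0.4330.
p*_A / p*_B = 0.2947/0.4330 = 0.6807.

0.68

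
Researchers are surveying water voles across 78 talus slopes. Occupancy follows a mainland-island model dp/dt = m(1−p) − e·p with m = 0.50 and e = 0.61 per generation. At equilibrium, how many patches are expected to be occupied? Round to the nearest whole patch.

p* = m/(m+e) = 0.50/1.1100 = 0.4505.
Expected occupied patches = N × p* = 78 × 0.4505 = 35.14 ≈ 35.

35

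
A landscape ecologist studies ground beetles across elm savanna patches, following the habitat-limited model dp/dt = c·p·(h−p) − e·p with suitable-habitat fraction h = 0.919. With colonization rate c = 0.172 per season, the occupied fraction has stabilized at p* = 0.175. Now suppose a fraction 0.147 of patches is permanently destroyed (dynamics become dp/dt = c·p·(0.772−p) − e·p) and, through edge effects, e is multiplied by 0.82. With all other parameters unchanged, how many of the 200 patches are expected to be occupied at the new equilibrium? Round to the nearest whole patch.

32

Balance c(h−p*) = e gives e = 0.172×(0.919 − 0.17500) = 0.12797.
New p* = 0.772 − e/c = 0.772 − 0.10494/0.17200 = 0.16188.
Expected occupied = 200 × 0.16188 = 32.38 ≈ 32.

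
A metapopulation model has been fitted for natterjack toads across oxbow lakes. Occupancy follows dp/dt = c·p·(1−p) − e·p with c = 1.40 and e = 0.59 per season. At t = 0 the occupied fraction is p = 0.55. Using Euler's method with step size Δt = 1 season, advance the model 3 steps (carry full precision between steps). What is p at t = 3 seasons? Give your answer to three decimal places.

Update rule: p ← p + [c·p·(1−p) − e·p]·Δt with Δt = 1.
t = 1: p = 0.55000 + (+0.02200) = 0.57200
t = 2: p = 0.57200 + (+0.00526) = 0.57726
t = 3: p = 0.57726 + (+0.00106) = 0.57832

0.578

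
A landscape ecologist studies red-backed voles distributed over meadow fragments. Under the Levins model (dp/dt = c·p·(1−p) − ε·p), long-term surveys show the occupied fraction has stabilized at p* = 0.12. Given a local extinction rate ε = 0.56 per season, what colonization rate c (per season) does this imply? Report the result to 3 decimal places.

At equilibrium c(1−p*) = ε, so c = ε/(1−p*).
c = 0.56/(1 − 0.12) = 0.56/0.8800 = 0.6364.

0.636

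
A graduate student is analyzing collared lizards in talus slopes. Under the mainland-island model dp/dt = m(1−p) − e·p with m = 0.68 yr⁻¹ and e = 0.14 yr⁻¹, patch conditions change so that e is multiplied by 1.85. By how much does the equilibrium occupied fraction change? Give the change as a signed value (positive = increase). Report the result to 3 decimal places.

-0.105

Before: p* = 0.68/(0.68+0.14) = 0.8293.
After: m = 0.68, e = 0.259; p* = 0.68/0.9390 = 0.7242.
Δp* = 0.7242 − 0.8293 = -0.1051.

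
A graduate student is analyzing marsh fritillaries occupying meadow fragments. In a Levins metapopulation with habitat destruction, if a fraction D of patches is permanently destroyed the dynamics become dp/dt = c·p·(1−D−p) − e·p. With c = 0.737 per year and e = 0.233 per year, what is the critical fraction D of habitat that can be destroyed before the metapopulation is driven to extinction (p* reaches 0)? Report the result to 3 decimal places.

The nontrivial equilibrium is p* = (1−D) − e/c; extinction occurs when this hits zero.
So D_crit = 1 − e/c = 1 − 0.233/0.737 = 1 − 0.3161 = 0.6839.
This equals the undisturbed p*, a classic result of Lande's extension.

0.684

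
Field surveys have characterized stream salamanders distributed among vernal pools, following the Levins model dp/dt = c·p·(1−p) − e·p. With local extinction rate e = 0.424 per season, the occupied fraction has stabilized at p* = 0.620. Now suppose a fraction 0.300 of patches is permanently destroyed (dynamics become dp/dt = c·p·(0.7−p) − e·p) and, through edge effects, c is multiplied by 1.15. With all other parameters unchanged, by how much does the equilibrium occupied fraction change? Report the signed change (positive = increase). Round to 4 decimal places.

Balance c(1−p*) = e gives c = e/(1 − 0.62000) = 0.424/0.38000 = 1.11579.
New p* = 0.7 − e/c = 0.7 − 0.42400/1.28316 = 0.36957.
Δp* = 0.36957 − 0.62000 = -0.25043.

-0.2504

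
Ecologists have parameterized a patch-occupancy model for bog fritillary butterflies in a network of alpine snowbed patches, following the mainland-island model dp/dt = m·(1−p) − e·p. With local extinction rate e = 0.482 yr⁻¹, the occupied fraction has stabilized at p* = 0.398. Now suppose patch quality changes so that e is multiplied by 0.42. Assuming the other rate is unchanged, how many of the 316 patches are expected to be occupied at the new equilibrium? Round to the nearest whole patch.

193

Balance m(1−p*) = e·p* gives m = e·p*/(1−p*) = 0.482×0.39800/0.60200 = 0.31866.
New p* = m/(m+e) = 0.31866/(0.31866+0.20244) = 0.61151.
Expected occupied = 316 × 0.61151 = 193.24 ≈ 193.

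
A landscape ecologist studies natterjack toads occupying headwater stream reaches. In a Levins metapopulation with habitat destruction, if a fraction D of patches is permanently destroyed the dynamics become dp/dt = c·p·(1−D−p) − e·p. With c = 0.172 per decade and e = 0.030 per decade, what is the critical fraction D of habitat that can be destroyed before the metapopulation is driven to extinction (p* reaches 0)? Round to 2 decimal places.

The nontrivial equilibrium is p* = (1−D) − e/c; extinction occurs when this hits zero.
So D_crit = 1 − e/c = 1 − 0.030/0.172 = 1 − 0.1744 = 0.8256.
This equals the undisturbed p*, a classic result of Lande's extension.

0.83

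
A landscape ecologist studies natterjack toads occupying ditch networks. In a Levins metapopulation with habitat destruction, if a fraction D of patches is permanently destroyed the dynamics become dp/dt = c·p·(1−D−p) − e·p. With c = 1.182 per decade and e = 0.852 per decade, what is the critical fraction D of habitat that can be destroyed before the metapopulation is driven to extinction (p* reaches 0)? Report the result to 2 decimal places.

0.28

The nontrivial equilibrium is p* = (1−D) − e/c; extinction occurs when this hits zero.
So D_crit = 1 − e/c = 1 − 0.852/1.182 = 1 − 0.7208 = 0.2792.
Note this equals the original equilibrium occupancy — the Levins extinction-debt result.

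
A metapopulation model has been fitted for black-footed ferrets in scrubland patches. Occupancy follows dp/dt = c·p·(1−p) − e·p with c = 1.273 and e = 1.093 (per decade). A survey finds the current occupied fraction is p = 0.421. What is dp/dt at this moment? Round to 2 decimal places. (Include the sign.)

Colonization term: c·p·(1−p) = 1.273×0.421×0.5790 = 0.31031.
Extinction term: e·p = 0.46015.
dp/dt = 0.31031 − 0.46015 = -0.14985.

-0.15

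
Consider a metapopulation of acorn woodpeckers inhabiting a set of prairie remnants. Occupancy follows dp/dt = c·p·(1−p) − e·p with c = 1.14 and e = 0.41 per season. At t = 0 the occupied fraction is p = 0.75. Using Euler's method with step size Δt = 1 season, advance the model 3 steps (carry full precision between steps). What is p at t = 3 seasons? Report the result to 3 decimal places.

0.641

Update rule: p ← p + [c·p·(1−p) − e·p]·Δt with Δt = 1.
p: 0.75000 → 0.65625  (Δp = -0.09375)
p: 0.65625 → 0.64436  (Δp = -0.01189)
p: 0.64436 → 0.64141  (Δp = -0.00294)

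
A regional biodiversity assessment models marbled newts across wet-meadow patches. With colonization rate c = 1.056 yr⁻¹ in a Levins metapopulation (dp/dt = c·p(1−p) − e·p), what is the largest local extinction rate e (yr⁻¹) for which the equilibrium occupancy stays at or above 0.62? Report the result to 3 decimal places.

1 − e/c ≥ 0.62 ⇒ e ≤ c(1 − 0.62) = 1.056 × 0.3800.
e_max = 0.4013.

0.401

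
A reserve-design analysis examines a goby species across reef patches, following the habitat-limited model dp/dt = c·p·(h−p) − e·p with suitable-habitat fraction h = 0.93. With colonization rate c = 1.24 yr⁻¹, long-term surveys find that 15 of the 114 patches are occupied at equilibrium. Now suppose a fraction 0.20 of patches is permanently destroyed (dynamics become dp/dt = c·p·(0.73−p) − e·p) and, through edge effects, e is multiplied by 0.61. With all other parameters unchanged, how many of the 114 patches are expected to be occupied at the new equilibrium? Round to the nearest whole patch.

28

Observed p* = 15/114 = 0.13158.
Balance c(h−p*) = e gives e = 1.24×(0.93 − 0.13158) = 0.99004.
New p* = 0.73 − e/c = 0.73 − 0.60392/1.24000 = 0.24297.
Expected occupied = 114 × 0.24297 = 27.70 ≈ 28.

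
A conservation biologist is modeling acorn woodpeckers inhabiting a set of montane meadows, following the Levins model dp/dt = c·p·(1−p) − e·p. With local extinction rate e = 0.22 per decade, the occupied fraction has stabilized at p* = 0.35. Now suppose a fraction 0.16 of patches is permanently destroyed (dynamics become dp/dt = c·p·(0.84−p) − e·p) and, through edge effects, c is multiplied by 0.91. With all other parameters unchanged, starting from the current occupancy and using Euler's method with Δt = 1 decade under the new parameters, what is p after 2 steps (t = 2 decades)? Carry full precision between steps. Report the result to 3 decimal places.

Balance c(1−p*) = e gives c = e/(1 − 0.35000) = 0.22/0.65000 = 0.33846.
Starting from p₀ = 0.35000; update p ← p + (dp/dt)·Δt with the new parameters.
step 1: Δp = -0.02418, p = 0.32582
step 2: Δp = -0.02008, p = 0.30574

0.306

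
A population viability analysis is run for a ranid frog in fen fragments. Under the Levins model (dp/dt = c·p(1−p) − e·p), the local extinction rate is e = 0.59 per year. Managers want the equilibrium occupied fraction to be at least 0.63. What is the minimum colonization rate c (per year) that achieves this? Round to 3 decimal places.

p* = 1 − e/c ≥ 0.63 requires e/c ≤ 0.3700, i.e. c ≥ e/0.3700.
c_min = 0.59/0.3700 = 1.5946.

1.595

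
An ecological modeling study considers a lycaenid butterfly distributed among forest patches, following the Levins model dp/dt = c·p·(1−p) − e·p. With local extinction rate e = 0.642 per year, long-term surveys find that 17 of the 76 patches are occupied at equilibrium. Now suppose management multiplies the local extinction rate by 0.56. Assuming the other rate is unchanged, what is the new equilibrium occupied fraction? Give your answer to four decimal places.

0.5653

Observed p* = 17/76 = 0.22368.
Balance c(1−p*) = e gives c = e/(1 − 0.22368) = 0.642/0.77632 = 0.82698.
New p* = 1 − e/c = 1 − 0.35952/0.82698 = 0.56526.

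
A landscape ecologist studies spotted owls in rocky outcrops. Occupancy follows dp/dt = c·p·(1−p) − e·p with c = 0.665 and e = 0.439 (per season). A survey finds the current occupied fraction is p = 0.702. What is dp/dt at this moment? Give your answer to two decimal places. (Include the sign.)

Colonization term: c·p·(1−p) = 0.665×0.702×0.2980 = 0.13912.
Extinction term: e·p = 0.30818.
dp/dt = 0.13912 − 0.30818 = -0.16906.

-0.17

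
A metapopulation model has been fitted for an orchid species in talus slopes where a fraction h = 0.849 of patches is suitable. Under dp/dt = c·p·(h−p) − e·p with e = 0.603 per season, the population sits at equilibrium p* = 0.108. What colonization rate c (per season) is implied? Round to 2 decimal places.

0.81

At equilibrium c(h−p*) = e, so c = e/(h−p*).
c = 0.603/(0.849 − 0.108) = 0.603/0.7410 = 0.8138.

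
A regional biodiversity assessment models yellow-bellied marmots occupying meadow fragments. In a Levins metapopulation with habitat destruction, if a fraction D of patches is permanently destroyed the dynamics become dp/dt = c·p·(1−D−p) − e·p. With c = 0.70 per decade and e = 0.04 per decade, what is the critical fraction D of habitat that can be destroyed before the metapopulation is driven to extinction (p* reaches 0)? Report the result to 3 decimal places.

0.943

The nontrivial equilibrium is p* = (1−D) − e/c; extinction occurs when this hits zero.
So D_crit = 1 − e/c = 1 − 0.04/0.70 = 1 − 0.0571 = 0.9429.
Note this equals the original equilibrium occupancy — the Levins extinction-debt result.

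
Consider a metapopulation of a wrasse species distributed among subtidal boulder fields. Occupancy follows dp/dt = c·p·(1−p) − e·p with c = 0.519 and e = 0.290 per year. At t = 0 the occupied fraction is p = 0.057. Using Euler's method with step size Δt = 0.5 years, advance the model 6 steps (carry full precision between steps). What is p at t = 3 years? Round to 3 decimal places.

0.099

Update rule: p ← p + [c·p·(1−p) − e·p]·Δt with Δt = 0.5.
t = 0.5: p = 0.05700 + (+0.00568) = 0.06268
t = 1: p = 0.06268 + (+0.00616) = 0.06884
t = 1.5: p = 0.06884 + (+0.00665) = 0.07549
t = 2: p = 0.07549 + (+0.00717) = 0.08266
t = 2.5: p = 0.08266 + (+0.00769) = 0.09035
t = 3: p = 0.09035 + (+0.00823) = 0.09858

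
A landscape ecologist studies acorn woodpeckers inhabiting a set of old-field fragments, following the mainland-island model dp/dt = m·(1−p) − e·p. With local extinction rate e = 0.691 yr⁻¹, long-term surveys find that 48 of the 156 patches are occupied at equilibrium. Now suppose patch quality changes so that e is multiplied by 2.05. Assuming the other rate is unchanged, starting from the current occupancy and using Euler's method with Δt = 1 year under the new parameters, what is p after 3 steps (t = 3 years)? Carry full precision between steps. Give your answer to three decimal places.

0.129

Observed p* = 48/156 = 0.30769.
Balance m(1−p*) = e·p* gives m = e·p*/(1−p*) = 0.691×0.30769/0.69231 = 0.30711.
Starting from p₀ = 0.30769; update p ← p + (dp/dt)·Δt with the new parameters.
step 1: Δp = -0.22325, p = 0.08445
step 2: Δp = +0.16155, p = 0.24600
step 3: Δp = -0.11691, p = 0.12909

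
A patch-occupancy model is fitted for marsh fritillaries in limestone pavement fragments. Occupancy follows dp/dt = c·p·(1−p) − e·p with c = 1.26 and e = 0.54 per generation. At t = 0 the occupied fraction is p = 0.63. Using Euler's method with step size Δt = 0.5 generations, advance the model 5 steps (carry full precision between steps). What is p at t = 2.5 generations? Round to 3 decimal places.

0.577

Update rule: p ← p + [c·p·(1−p) − e·p]·Δt with Δt = 0.5.
step 1: Δp = -0.02325, p = 0.60675
step 2: Δp = -0.01350, p = 0.59325
step 3: Δp = -0.00816, p = 0.58509
step 4: Δp = -0.00504, p = 0.58006
step 5: Δp = -0.00315, p = 0.57690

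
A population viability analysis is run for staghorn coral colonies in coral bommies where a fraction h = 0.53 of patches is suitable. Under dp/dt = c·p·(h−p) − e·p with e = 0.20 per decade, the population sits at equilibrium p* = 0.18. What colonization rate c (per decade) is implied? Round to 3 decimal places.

At equilibrium c(h−p*) = e, so c = e/(h−p*).
c = 0.20/(0.53 − 0.18) = 0.20/0.3500 = 0.5714.

0.571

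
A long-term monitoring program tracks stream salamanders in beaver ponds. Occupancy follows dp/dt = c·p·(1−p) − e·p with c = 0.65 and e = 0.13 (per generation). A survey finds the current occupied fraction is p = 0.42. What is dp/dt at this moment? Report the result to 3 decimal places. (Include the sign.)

0.104

Colonization term: c·p·(1−p) = 0.65×0.42×0.5800 = 0.15834.
Extinction term: e·p = 0.05460.
dp/dt = 0.15834 − 0.05460 = 0.10374.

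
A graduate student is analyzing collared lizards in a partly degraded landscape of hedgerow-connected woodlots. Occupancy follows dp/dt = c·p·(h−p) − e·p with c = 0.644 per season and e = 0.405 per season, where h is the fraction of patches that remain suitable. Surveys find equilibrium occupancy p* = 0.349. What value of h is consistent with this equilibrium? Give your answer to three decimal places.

At equilibrium c(h−p*) = e, so h = p* + e/c.
h = 0.349 + 0.405/0.644 = 0.349 + 0.6289 = 0.9779.

0.978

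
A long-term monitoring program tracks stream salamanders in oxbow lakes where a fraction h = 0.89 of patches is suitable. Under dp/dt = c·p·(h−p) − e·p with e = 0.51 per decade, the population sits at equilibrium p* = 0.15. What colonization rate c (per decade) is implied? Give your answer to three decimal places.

0.689

At equilibrium c(h−p*) = e, so c = e/(h−p*).
c = 0.51/(0.89 − 0.15) = 0.51/0.7400 = 0.6892.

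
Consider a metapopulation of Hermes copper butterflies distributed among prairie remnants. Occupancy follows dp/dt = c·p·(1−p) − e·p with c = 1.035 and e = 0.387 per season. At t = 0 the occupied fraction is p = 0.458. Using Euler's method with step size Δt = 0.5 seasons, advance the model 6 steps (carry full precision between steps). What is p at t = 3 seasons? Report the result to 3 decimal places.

Update rule: p ← p + [c·p·(1−p) − e·p]·Δt with Δt = 0.5.
p: 0.45800 → 0.49784  (Δp = +0.03984)
p: 0.49784 → 0.53088  (Δp = +0.03304)
p: 0.53088 → 0.55704  (Δp = +0.02616)
p: 0.55704 → 0.57694  (Δp = +0.01991)
p: 0.57694 → 0.59161  (Δp = +0.01467)
p: 0.59161 → 0.60217  (Δp = +0.01055)

0.602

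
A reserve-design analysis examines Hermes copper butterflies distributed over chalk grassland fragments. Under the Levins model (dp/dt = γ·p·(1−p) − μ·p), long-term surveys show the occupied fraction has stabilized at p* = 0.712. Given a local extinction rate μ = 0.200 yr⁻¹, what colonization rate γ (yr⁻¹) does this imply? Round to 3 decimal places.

0.694

At equilibrium γ(1−p*) = μ, so γ = μ/(1−p*).
γ = 0.200/(1 − 0.712) = 0.200/0.2880 = 0.6944.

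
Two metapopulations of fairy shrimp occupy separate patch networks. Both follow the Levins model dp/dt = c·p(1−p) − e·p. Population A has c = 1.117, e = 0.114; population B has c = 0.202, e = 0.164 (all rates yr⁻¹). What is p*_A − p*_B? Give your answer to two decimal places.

A: p*_A = 1 − 0.114/1.117 = 0.8979.
B: p*_B = 1 − 0.164/0.202 = 0.1881.
p*_A − p*_B = 0.8979 − 0.1881 = 0.7098.

0.71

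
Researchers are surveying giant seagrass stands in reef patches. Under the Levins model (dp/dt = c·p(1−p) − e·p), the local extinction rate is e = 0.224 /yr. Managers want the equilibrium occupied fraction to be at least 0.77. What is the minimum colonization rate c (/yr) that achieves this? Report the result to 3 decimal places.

p* = 1 − e/c ≥ 0.77 requires e/c ≤ 0.2300, i.e. c ≥ e/0.2300.
c_min = 0.224/0.2300 = 0.9739.

0.974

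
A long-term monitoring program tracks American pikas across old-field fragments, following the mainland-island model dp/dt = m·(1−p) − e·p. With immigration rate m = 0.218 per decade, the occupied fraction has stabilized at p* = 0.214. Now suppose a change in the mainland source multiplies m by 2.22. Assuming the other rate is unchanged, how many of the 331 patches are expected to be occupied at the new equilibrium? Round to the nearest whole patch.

125

Balance m(1−p*) = e·p* gives e = m(1−p*)/p* = 0.218×0.78600/0.21400 = 0.80069.
New p* = m/(m+e) = 0.48396/(0.48396+0.80069) = 0.37673.
Expected occupied = 331 × 0.37673 = 124.70 ≈ 125.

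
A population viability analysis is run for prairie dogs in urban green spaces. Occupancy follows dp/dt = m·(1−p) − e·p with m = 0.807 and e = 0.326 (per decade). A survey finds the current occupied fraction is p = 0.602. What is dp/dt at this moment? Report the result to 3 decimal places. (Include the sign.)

0.125

Colonization term: m·(1−p) = 0.807×0.3980 = 0.32119.
Extinction term: e·p = 0.19625.
dp/dt = 0.32119 − 0.19625 = 0.12493.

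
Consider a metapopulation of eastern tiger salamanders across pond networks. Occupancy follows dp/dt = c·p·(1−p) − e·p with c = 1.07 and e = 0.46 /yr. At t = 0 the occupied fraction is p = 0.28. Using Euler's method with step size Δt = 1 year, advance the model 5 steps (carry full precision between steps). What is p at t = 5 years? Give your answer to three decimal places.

0.558

Update rule: p ← p + [c·p·(1−p) − e·p]·Δt with Δt = 1.
t = 1: p = 0.28000 + (+0.08691) = 0.36691
t = 2: p = 0.36691 + (+0.07977) = 0.44668
t = 3: p = 0.44668 + (+0.05899) = 0.50567
t = 4: p = 0.50567 + (+0.03486) = 0.54052
t = 5: p = 0.54052 + (+0.01710) = 0.55763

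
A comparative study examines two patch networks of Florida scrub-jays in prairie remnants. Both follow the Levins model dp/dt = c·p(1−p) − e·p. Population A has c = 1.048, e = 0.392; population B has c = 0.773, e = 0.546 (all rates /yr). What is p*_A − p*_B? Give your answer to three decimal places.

0.332

A: p*_A = 1 − 0.392/1.048 = 0.6260.
B: p*_B = 1 − 0.546/0.773 = 0.2937.
p*_A − p*_B = 0.6260 − 0.2937 = 0.3323.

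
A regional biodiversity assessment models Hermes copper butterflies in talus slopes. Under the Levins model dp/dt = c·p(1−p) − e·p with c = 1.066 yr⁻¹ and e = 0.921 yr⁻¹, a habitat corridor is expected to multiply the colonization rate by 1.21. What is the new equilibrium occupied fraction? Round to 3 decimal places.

Before: p* = 1 − 0.921/1.066 = 0.1360.
After the change, c = 1.28986, e = 0.921, so p* = 1 − 0.921/1.28986 = 0.2860.

0.286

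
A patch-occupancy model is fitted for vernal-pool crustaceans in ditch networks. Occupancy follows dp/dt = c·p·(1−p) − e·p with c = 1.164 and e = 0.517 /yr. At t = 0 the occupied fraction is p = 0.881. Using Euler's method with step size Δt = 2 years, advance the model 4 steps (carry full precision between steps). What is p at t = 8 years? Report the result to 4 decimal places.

Update rule: p ← p + [c·p·(1−p) − e·p]·Δt with Δt = 2.
p: 0.88100 → 0.21411  (Δp = -0.66689)
p: 0.21411 → 0.38445  (Δp = +0.17034)
p: 0.38445 → 0.53784  (Δp = +0.15340)
p: 0.53784 → 0.56038  (Δp = +0.02253)

0.5604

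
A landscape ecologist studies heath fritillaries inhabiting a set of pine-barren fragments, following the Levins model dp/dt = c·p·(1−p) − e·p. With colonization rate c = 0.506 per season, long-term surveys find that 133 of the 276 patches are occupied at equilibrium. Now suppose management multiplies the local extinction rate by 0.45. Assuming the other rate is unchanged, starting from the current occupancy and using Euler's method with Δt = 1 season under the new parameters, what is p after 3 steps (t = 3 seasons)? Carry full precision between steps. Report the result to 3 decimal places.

0.660

Observed p* = 133/276 = 0.48188.
Balance c(1−p*) = e gives e = 0.506×(1 − 0.48188) = 0.26217.
Starting from p₀ = 0.48188; update p ← p + (dp/dt)·Δt with the new parameters.
step 1: Δp = +0.06948, p = 0.55137
step 2: Δp = +0.06012, p = 0.61148
step 3: Δp = +0.04807, p = 0.65956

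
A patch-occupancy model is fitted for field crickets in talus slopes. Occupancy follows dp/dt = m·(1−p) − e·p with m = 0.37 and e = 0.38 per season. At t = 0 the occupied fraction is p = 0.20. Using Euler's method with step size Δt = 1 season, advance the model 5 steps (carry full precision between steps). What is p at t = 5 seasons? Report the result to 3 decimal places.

0.493

Update rule: p ← p + [m·(1−p) − e·p]·Δt with Δt = 1.
p: 0.20000 → 0.42000  (Δp = +0.22000)
p: 0.42000 → 0.47500  (Δp = +0.05500)
p: 0.47500 → 0.48875  (Δp = +0.01375)
p: 0.48875 → 0.49219  (Δp = +0.00344)
p: 0.49219 → 0.49305  (Δp = +0.00086)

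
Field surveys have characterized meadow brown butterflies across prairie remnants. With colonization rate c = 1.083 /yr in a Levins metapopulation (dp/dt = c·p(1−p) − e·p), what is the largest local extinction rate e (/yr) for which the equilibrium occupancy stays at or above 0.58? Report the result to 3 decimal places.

0.455

1 − e/c ≥ 0.58 ⇒ e ≤ c(1 − 0.58) = 1.083 × 0.4200.
e_max = 0.4549.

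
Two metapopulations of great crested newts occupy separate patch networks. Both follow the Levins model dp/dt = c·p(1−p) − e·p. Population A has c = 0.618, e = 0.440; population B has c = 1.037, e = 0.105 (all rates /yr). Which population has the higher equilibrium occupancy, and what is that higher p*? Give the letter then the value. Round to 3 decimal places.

A: p*_A = 1 − 0.440/0.618 = 0.2880.
B: p*_B = 1 − 0.105/1.037 = 0.8987.
B is higher at 0.8987.

B, 0.899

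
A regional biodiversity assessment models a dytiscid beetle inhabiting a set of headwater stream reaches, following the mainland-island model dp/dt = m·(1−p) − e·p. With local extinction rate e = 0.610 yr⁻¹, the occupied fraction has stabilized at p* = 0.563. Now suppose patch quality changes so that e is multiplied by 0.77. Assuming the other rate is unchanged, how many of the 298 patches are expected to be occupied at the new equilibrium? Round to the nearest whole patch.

187

Balance m(1−p*) = e·p* gives m = e·p*/(1−p*) = 0.610×0.56300/0.43700 = 0.78588.
New p* = m/(m+e) = 0.78588/(0.78588+0.46970) = 0.62591.
Expected occupied = 298 × 0.62591 = 186.52 ≈ 187.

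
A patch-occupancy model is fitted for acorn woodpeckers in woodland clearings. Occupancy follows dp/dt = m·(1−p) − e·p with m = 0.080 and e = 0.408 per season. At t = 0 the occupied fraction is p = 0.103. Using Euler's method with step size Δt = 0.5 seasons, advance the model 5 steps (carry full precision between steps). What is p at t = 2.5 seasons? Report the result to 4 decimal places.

Update rule: p ← p + [m·(1−p) − e·p]·Δt with Δt = 0.5.
  1  |  dp/dt·Δt = +0.014868  |  p_1 = 0.117868
  2  |  dp/dt·Δt = +0.011240  |  p_2 = 0.129108
  3  |  dp/dt·Δt = +0.008498  |  p_3 = 0.137606
  4  |  dp/dt·Δt = +0.006424  |  p_4 = 0.144030
  5  |  dp/dt·Δt = +0.004857  |  p_5 = 0.148887

0.1489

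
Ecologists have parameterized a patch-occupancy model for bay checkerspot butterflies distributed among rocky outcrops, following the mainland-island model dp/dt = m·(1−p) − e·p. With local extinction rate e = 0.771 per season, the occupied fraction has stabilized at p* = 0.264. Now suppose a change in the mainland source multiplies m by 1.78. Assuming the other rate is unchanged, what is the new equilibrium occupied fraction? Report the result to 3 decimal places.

Balance m(1−p*) = e·p* gives m = e·p*/(1−p*) = 0.771×0.26400/0.73600 = 0.27655.
New p* = m/(m+e) = 0.49226/(0.49226+0.77100) = 0.38967.

0.390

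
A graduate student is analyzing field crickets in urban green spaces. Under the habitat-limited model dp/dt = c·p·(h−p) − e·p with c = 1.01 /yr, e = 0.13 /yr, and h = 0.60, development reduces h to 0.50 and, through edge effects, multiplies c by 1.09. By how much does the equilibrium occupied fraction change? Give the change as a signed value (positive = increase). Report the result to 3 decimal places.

-0.089

Before: p* = h − e/c = 0.60 − 0.13/1.01 = 0.60 − 0.1287 = 0.4713.
After: c = 1.1009, e = 0.13, h = 0.50; p* = 0.50 − 0.13/1.1009 = 0.3819.
Δp* = 0.3819 − 0.4713 = -0.0894.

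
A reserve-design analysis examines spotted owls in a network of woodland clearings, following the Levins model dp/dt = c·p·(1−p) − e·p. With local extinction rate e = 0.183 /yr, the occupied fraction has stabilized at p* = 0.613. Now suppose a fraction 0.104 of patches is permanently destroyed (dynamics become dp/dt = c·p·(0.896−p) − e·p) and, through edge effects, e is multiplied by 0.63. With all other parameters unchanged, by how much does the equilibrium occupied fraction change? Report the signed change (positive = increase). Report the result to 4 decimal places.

Balance c(1−p*) = e gives c = e/(1 − 0.61300) = 0.183/0.38700 = 0.47287.
New p* = 0.896 − e/c = 0.896 − 0.11529/0.47287 = 0.65219.
Δp* = 0.65219 − 0.61300 = +0.03919.

0.0392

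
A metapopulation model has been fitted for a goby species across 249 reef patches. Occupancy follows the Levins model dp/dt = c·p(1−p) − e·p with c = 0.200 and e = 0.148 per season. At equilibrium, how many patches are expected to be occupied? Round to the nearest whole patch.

p* = 1 − e/c = 1 − 0.148/0.200 = 0.2600.
Expected occupied patches = N × p* = 249 × 0.2600 = 64.74 ≈ 65.

65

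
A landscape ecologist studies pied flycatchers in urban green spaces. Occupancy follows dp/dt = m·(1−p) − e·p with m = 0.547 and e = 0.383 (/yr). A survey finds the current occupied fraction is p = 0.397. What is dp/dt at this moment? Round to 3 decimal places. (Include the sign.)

0.178

Colonization term: m·(1−p) = 0.547×0.6030 = 0.32984.
Extinction term: e·p = 0.15205.
dp/dt = 0.32984 − 0.15205 = 0.17779.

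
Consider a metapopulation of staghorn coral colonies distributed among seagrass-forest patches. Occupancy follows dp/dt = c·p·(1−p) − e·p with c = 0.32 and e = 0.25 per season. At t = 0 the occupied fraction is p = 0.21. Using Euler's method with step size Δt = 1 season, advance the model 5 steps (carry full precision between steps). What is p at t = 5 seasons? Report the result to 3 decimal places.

Update rule: p ← p + [c·p·(1−p) − e·p]·Δt with Δt = 1.
t = 1: p = 0.21000 + (+0.00059) = 0.21059
t = 2: p = 0.21059 + (+0.00055) = 0.21114
t = 3: p = 0.21114 + (+0.00051) = 0.21165
t = 4: p = 0.21165 + (+0.00048) = 0.21213
t = 5: p = 0.21213 + (+0.00045) = 0.21258

0.213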